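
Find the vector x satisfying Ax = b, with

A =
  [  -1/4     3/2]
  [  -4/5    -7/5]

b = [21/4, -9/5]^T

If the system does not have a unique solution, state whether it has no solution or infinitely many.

Row-reduce the augmented matrix:
R1 ← R1 / (-1/4).
R2 ← R2 + 4/5·R1.
R2 ← R2 / (-31/5).
R1 ← R1 + 6·R2.
Reading off the reduced rows gives x_1 = -3, x_2 = 3.

x_1 = -3, x_2 = 3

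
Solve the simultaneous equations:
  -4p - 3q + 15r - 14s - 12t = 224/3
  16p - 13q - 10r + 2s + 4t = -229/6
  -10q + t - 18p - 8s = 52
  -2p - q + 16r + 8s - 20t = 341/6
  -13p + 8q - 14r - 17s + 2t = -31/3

Row-reduce the augmented matrix:
R1 ← R1 / (-4).
R2 ← R2 − 16·R1.
R3 ← R3 + 18·R1.
R4 ← R4 + 2·R1.
R5 ← R5 + 13·R1.
R2 ← R2 / (-25).
R1 ← R1 − 3/4·R2.
R3 ← R3 − 7/2·R2.
R4 ← R4 − 1/2·R2.
R5 ← R5 − 71/4·R2.
R3 ← R3 / (-121/2).
R1 ← R1 + 9/4·R3.
R2 ← R2 + 2·R3.
R4 ← R4 − 19/2·R3.
R5 ← R5 + 109/4·R3.
R4 ← R4 / (64642/3025).
R1 ← R1 − 14/121·R4.
R2 ← R2 − 358/605·R4.
R3 ← R3 + 2372/3025·R4.
R5 ← R5 + 94403/3025·R4.
R5 ← R5 / (-735916/32321).
R1 ← R1 + 6291/64642·R5.
R2 ← R2 − 11155/32321·R5.
R3 ← R3 + 34644/32321·R5.
R4 ← R4 + 21813/64642·R5.
Reading off the reduced rows gives p = -5/3, q = -3/2, r = 5/2, s = -1, t = -1.

p = -5/3, q = -3/2, r = 5/2, s = -1, t = -1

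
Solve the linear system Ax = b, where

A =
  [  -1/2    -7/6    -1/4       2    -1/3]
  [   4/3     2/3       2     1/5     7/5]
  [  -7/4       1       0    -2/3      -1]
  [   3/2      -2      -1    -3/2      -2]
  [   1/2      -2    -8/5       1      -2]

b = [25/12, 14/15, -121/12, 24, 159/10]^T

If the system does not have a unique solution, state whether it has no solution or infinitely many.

Row-reduce the augmented matrix:
R1 ← R1 / (-1/2).
R2 ← R2 − 4/3·R1.
R3 ← R3 + 7/4·R1.
R4 ← R4 − 3/2·R1.
R5 ← R5 − 1/2·R1.
R2 ← R2 / (-22/9).
R1 ← R1 − 7/3·R2.
R3 ← R3 − 61/12·R2.
R4 ← R4 + 11/2·R2.
R5 ← R5 + 19/6·R2.
R3 ← R3 / (321/88).
R1 ← R1 − 39/22·R3.
R2 ← R2 + 6/11·R3.
R4 ← R4 + 19/4·R3.
R5 ← R5 + 787/220·R3.
R4 ← R4 / (-28403/9630).
R1 ← R1 + 938/1605·R4.
R2 ← R2 + 5423/3210·R4.
R3 ← R3 − 5069/4815·R4.
R5 ← R5 + 9683/24075·R4.
R5 ← R5 / (-204796/142015).
R1 ← R1 − 30166/28403·R5.
R2 ← R2 − 81503/56806·R5.
R3 ← R3 + 16267/28403·R5.
R4 ← R4 − 24546/28403·R5.
Reading off the reduced rows gives x_1 = 5, x_2 = -5, x_3 = 1, x_4 = -1, x_5 = -3.

x_1 = 5, x_2 = -5, x_3 = 1, x_4 = -1, x_5 = -3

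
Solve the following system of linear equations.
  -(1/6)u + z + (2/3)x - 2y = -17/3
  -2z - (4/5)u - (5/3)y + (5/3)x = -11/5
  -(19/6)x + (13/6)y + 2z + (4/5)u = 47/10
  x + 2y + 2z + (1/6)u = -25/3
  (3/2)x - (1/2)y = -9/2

Row-reduce:
R1 ← R1 / (2/3).
R2 ← R2 − 5/3·R1.
R3 ← R3 + 19/6·R1.
R4 ← R4 − 1·R1.
R5 ← R5 − 3/2·R1.
R2 ← R2 / (10/3).
R1 ← R1 + 3·R2.
R3 ← R3 + 22/3·R2.
R4 ← R4 − 5·R2.
R5 ← R5 − 4·R2.
R3 ← R3 / (-63/20).
R1 ← R1 + 51/20·R3.
R2 ← R2 + 27/20·R3.
R4 ← R4 − 29/4·R3.
R5 ← R5 − 63/20·R3.
R4 ← R4 / (-293/315).
R1 ← R1 − 17/210·R4.
R2 ← R2 − 17/70·R4.
R3 ← R3 − 167/630·R4.
Row 5 reduces to 0 = -2, a contradiction. The system is inconsistent.

no solution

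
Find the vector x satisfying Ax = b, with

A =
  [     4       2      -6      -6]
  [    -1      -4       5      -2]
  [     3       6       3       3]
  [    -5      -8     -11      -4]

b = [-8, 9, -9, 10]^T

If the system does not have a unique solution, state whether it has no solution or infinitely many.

no solution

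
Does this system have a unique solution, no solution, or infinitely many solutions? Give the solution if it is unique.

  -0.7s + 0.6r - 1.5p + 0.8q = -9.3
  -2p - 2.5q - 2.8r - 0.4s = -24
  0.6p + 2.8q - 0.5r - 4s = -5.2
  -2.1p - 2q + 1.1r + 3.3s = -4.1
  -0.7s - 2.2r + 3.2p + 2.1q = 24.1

p = 6, q = 4, r = 0, s = 5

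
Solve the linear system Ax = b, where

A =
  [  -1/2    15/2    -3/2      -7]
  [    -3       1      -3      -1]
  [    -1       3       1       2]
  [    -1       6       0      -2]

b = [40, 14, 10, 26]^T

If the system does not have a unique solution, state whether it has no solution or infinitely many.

no solution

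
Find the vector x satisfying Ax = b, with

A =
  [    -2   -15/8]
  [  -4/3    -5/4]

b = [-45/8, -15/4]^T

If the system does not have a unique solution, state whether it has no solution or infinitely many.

Row-reduce:
R1 ← R1 / (-2).
R2 ← R2 + 4/3·R1.
Rank is 1 with 2 unknowns, leaving x_2 free.

infinitely many solutions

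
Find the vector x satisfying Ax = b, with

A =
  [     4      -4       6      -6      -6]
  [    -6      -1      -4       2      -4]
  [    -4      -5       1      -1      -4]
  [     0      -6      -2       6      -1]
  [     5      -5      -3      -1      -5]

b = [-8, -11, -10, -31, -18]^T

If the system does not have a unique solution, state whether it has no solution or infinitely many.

x_1 = -1, x_2 = 1, x_3 = -1, x_4 = -4, x_5 = 3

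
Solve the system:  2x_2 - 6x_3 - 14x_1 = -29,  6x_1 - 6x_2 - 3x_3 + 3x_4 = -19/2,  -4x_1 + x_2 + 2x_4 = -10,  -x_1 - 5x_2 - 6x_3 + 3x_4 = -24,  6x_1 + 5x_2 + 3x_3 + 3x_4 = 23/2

x_1 = 3/2, x_2 = 1, x_3 = 5/3, x_4 = -5/2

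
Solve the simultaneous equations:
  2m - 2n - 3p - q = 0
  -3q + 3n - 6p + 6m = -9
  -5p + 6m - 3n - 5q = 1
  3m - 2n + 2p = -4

m = -2, n = -1, p = 0, q = -2

Row-reduce the augmented matrix:
R1 ← R1 / (2).
R2 ← R2 − 6·R1.
R3 ← R3 − 6·R1.
R4 ← R4 − 3·R1.
R2 ← R2 / (9).
R1 ← R1 + 1·R2.
R3 ← R3 − 3·R2.
R4 ← R4 − 1·R2.
R3 ← R3 / (3).
R1 ← R1 + 7/6·R3.
R2 ← R2 − 1/3·R3.
R4 ← R4 − 37/6·R3.
R4 ← R4 / (101/18).
R1 ← R1 + 23/18·R4.
R2 ← R2 − 2/9·R4.
R3 ← R3 + 2/3·R4.
Reading off the reduced rows gives m = -2, n = -1, p = 0, q = -2.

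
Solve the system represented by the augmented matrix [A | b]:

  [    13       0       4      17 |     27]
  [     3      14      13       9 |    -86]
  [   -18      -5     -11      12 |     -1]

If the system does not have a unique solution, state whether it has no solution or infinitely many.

infinitely many solutions

Row-reduce:
R1 ← R1 / (13).
R2 ← R2 − 3·R1.
R3 ← R3 + 18·R1.
R2 ← R2 / (14).
R3 ← R3 + 5·R2.
R3 ← R3 / (-209/182).
R1 ← R1 − 4/13·R3.
R2 ← R2 − 157/182·R3.
Rank is 3 with 4 unknowns, leaving x_4 free.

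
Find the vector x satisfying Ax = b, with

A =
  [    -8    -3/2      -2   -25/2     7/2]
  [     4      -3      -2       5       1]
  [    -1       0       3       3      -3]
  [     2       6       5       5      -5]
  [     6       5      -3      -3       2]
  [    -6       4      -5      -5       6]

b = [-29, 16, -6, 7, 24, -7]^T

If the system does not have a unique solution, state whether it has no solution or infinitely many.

Row-reduce:
R1 ← R1 / (-8).
R2 ← R2 − 4·R1.
R3 ← R3 + 1·R1.
R4 ← R4 − 2·R1.
R5 ← R5 − 6·R1.
R6 ← R6 + 6·R1.
R2 ← R2 / (-15/4).
R1 ← R1 − 3/16·R2.
R3 ← R3 − 3/16·R2.
R4 ← R4 − 45/8·R2.
R5 ← R5 − 31/8·R2.
R6 ← R6 − 41/8·R2.
R3 ← R3 / (31/10).
R1 ← R1 − 1/10·R3.
R2 ← R2 − 4/5·R3.
R5 ← R5 + 38/5·R3.
R6 ← R6 + 38/5·R3.
Swap R4 and R5.
R4 ← R4 / (-245/93).
R1 ← R1 − 42/31·R4.
R2 ← R2 + 77/93·R4.
R3 ← R3 − 45/31·R4.
R6 ← R6 − 1274/93·R4.
Swap R5 and R6.
R5 ← R5 / (-21/5).
R1 ← R1 + 18/35·R5.
R2 ← R2 − 11/35·R5.
R3 ← R3 + 69/49·R5.
R4 ← R4 − 58/245·R5.
Row 6 reduces to 0 = 2, a contradiction. The system is inconsistent.

no solution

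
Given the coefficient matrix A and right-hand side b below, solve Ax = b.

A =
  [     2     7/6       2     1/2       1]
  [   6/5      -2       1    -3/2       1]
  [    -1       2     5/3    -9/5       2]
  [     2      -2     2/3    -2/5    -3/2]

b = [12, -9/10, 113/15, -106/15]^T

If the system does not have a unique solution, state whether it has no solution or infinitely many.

infinitely many solutions

Row-reduce:
R1 ← R1 / (2).
R2 ← R2 − 6/5·R1.
R3 ← R3 + 1·R1.
R4 ← R4 − 2·R1.
R2 ← R2 / (-27/10).
R1 ← R1 − 7/12·R2.
R3 ← R3 − 31/12·R2.
R4 ← R4 + 19/6·R2.
R3 ← R3 / (401/162).
R1 ← R1 − 155/162·R3.
R2 ← R2 − 2/27·R3.
R4 ← R4 + 89/81·R3.
R4 ← R4 / (-484/2005).
R1 ← R1 − 903/802·R4.
R2 ← R2 − 1533/2005·R4.
R3 ← R3 + 5301/4010·R4.
Rank is 4 with 5 unknowns, leaving x_5 free.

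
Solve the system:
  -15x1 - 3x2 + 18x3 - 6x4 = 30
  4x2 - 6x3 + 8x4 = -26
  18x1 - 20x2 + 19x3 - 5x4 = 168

Row-reduce:
R1 ← R1 / (-15).
R3 ← R3 − 18·R1.
R2 ← R2 / (4).
R1 ← R1 − 1/5·R2.
R3 ← R3 + 118/5·R2.
R3 ← R3 / (26/5).
R1 ← R1 + 9/10·R3.
R2 ← R2 + 3/2·R3.
Rank is 3 with 4 unknowns, leaving x4 free.

infinitely many solutions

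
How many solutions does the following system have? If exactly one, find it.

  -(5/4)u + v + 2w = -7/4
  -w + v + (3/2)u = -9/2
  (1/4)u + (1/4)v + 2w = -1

u = -1, v = -3, w = 0

Row-reduce the augmented matrix:
R1 ← R1 / (-5/4).
R2 ← R2 − 3/2·R1.
R3 ← R3 − 1/4·R1.
R2 ← R2 / (11/5).
R1 ← R1 + 4/5·R2.
R3 ← R3 − 9/20·R2.
R3 ← R3 / (93/44).
R1 ← R1 + 12/11·R3.
R2 ← R2 − 7/11·R3.
Reading off the reduced rows gives u = -1, v = -3, w = 0.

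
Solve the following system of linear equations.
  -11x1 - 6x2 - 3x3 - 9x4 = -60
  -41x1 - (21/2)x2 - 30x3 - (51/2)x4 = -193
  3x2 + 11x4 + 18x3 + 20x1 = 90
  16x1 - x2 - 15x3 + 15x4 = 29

no solution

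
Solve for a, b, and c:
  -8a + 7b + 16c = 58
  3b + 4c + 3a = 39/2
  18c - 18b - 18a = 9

Row-reduce the augmented matrix:
R1 ← R1 / (-8).
R2 ← R2 − 3·R1.
R3 ← R3 + 18·R1.
R2 ← R2 / (45/8).
R1 ← R1 + 7/8·R2.
R3 ← R3 + 135/4·R2.
R3 ← R3 / (42).
R1 ← R1 + 4/9·R3.
R2 ← R2 − 16/9·R3.
Reading off the reduced rows gives a = 1/2, b = 2, c = 3.

a = 1/2, b = 2, c = 3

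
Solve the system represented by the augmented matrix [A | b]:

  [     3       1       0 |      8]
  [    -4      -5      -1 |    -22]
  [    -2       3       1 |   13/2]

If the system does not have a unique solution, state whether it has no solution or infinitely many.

Row-reduce:
R1 ← R1 / (3).
R2 ← R2 + 4·R1.
R3 ← R3 + 2·R1.
R2 ← R2 / (-11/3).
R1 ← R1 − 1/3·R2.
R3 ← R3 − 11/3·R2.
Row 3 reduces to 0 = 1/2, a contradiction. The system is inconsistent.

no solution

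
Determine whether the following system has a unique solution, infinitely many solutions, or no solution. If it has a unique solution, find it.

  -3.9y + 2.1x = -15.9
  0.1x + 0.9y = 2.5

x = -2, y = 3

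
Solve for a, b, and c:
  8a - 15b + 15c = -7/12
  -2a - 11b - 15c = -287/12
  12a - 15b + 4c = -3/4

a = 4/3, b = 5/4, c = 1/2

Row-reduce the augmented matrix:
R1 ← R1 / (8).
R2 ← R2 + 2·R1.
R3 ← R3 − 12·R1.
R2 ← R2 / (-59/4).
R1 ← R1 + 15/8·R2.
R3 ← R3 − 15/2·R2.
R3 ← R3 / (-1429/59).
R1 ← R1 − 195/59·R3.
R2 ← R2 − 45/59·R3.
Reading off the reduced rows gives a = 4/3, b = 5/4, c = 1/2.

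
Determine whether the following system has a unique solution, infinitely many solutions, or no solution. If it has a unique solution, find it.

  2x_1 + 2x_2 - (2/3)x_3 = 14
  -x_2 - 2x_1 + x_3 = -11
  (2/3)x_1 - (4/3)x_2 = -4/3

Row-reduce the augmented matrix:
R1 ← R1 / (2).
R2 ← R2 + 2·R1.
R3 ← R3 − 2/3·R1.
R1 ← R1 − 1·R2.
R3 ← R3 + 2·R2.
R3 ← R3 / (8/9).
R1 ← R1 + 2/3·R3.
R2 ← R2 − 1/3·R3.
Reading off the reduced rows gives x_1 = 4, x_2 = 3, x_3 = 0.

x_1 = 4, x_2 = 3, x_3 = 0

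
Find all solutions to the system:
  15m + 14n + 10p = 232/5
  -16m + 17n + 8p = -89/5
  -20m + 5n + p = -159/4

Row-reduce the augmented matrix:
R1 ← R1 / (15).
R2 ← R2 + 16·R1.
R3 ← R3 + 20·R1.
R2 ← R2 / (479/15).
R1 ← R1 − 14/15·R2.
R3 ← R3 − 71/3·R2.
R3 ← R3 / (239/479).
R1 ← R1 − 58/479·R3.
R2 ← R2 − 280/479·R3.
Reading off the reduced rows gives m = 5/2, n = 13/5, p = -11/4.

m = 5/2, n = 13/5, p = -11/4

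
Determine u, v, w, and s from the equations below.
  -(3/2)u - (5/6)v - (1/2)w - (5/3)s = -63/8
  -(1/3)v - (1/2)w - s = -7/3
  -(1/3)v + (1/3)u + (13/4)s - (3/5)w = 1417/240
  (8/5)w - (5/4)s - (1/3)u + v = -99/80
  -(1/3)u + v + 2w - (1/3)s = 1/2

Row-reduce the augmented matrix:
R1 ← R1 / (-3/2).
R3 ← R3 − 1/3·R1.
R4 ← R4 + 1/3·R1.
R5 ← R5 + 1/3·R1.
R2 ← R2 / (-1/3).
R1 ← R1 − 5/9·R2.
R3 ← R3 + 14/27·R2.
R4 ← R4 − 32/27·R2.
R5 ← R5 − 32/27·R2.
R3 ← R3 / (1/15).
R1 ← R1 + 1/2·R3.
R2 ← R2 − 3/2·R3.
R4 ← R4 + 1/15·R3.
R5 ← R5 − 1/3·R3.
Swap R4 and R5.
R4 ← R4 / (-925/36).
R1 ← R1 − 785/24·R4.
R2 ← R2 + 2323/24·R4.
R3 ← R3 − 2395/36·R4.
R5 reduces to 0 = 0, so the extra equation is consistent.
Reading off the reduced rows gives u = 5/2, v = 5/4, w = 1/3, s = 7/4.

u = 5/2, v = 5/4, w = 1/3, s = 7/4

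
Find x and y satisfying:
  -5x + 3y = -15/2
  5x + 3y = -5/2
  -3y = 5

Row-reduce the augmented matrix:
R1 ← R1 / (-5).
R2 ← R2 − 5·R1.
R2 ← R2 / (6).
R1 ← R1 + 3/5·R2.
R3 ← R3 + 3·R2.
R3 reduces to 0 = 0, so the extra equation is consistent.
Reading off the reduced rows gives x = 1/2, y = -5/3.

x = 1/2, y = -5/3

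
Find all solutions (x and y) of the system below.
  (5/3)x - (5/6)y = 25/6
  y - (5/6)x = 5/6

Row-reduce the augmented matrix:
R1 ← R1 / (5/3).
R2 ← R2 + 5/6·R1.
R2 ← R2 / (7/12).
R1 ← R1 + 1/2·R2.
Reading off the reduced rows gives x = 5, y = 5.

x = 5, y = 5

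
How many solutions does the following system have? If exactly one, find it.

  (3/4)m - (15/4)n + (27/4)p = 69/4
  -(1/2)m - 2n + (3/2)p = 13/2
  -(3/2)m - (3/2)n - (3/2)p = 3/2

infinitely many solutions

Row-reduce:
R1 ← R1 / (3/4).
R2 ← R2 + 1/2·R1.
R3 ← R3 + 3/2·R1.
R2 ← R2 / (-9/2).
R1 ← R1 + 5·R2.
R3 ← R3 + 9·R2.
Rank is 2 with 3 unknowns, leaving p free.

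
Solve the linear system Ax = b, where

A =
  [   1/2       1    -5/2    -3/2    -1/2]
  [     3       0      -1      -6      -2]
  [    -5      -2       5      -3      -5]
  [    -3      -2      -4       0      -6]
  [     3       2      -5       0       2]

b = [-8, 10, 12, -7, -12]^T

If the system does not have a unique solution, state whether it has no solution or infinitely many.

no solution

Row-reduce:
R1 ← R1 / (1/2).
R2 ← R2 − 3·R1.
R3 ← R3 + 5·R1.
R4 ← R4 + 3·R1.
R5 ← R5 − 3·R1.
R2 ← R2 / (-6).
R1 ← R1 − 2·R2.
R3 ← R3 − 8·R2.
R4 ← R4 − 4·R2.
R5 ← R5 + 4·R2.
R3 ← R3 / (-4/3).
R1 ← R1 + 1/3·R3.
R2 ← R2 + 7/3·R3.
R4 ← R4 + 29/3·R3.
R5 ← R5 − 2/3·R3.
R4 ← R4 / (189/2).
R1 ← R1 − 3/2·R4.
R2 ← R2 − 24·R4.
R3 ← R3 − 21/2·R4.
Row 5 reduces to 0 = 2, a contradiction. The system is inconsistent.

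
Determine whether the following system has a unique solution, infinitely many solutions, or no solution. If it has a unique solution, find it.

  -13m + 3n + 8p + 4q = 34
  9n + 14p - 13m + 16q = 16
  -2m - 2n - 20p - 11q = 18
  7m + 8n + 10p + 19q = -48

m = -4, n = -6, p = -1, q = 2

Row-reduce the augmented matrix:
R1 ← R1 / (-13).
R2 ← R2 + 13·R1.
R3 ← R3 + 2·R1.
R4 ← R4 − 7·R1.
R2 ← R2 / (6).
R1 ← R1 + 3/13·R2.
R3 ← R3 + 32/13·R2.
R4 ← R4 − 125/13·R2.
R3 ← R3 / (-244/13).
R1 ← R1 + 5/13·R3.
R2 ← R2 − 1·R3.
R4 ← R4 − 61/13·R3.
R4 ← R4 / (1/4).
R1 ← R1 − 71/244·R4.
R2 ← R2 − 401/244·R4.
R3 ← R3 − 87/244·R4.
Reading off the reduced rows gives m = -4, n = -6, p = -1, q = 2.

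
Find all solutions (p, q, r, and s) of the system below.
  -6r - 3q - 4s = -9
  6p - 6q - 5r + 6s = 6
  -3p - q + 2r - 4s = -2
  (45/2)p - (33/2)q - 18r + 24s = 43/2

Row-reduce:
Swap R1 and R2.
R1 ← R1 / (6).
R3 ← R3 + 3·R1.
R4 ← R4 − 45/2·R1.
R2 ← R2 / (-3).
R1 ← R1 + 1·R2.
R3 ← R3 + 4·R2.
R4 ← R4 − 6·R2.
R3 ← R3 / (15/2).
R1 ← R1 − 7/6·R3.
R2 ← R2 − 2·R3.
R4 ← R4 + 45/4·R3.
Row 4 reduces to 0 = 1/2, a contradiction. The system is inconsistent.

no solution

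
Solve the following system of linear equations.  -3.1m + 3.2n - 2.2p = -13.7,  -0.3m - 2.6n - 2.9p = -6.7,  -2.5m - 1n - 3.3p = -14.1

m = 3, n = 0, p = 2

Row-reduce the augmented matrix:
R1 ← R1 / (-31/10).
R2 ← R2 + 3/10·R1.
R3 ← R3 + 5/2·R1.
R2 ← R2 / (-451/155).
R1 ← R1 + 32/31·R2.
R3 ← R3 + 111/31·R2.
R3 ← R3 / (4016/2255).
R1 ← R1 − 750/451·R3.
R2 ← R2 − 833/902·R3.
Reading off the reduced rows gives m = 3, n = 0, p = 2.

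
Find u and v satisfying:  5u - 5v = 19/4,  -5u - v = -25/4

Row-reduce the augmented matrix:
R1 ← R1 / (5).
R2 ← R2 + 5·R1.
R2 ← R2 / (-6).
R1 ← R1 + 1·R2.
Reading off the reduced rows gives u = 6/5, v = 1/4.

u = 6/5, v = 1/4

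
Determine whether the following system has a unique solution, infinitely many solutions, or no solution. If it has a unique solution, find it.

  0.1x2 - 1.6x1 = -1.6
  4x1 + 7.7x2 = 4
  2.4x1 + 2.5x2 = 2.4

Row-reduce the augmented matrix:
R1 ← R1 / (-8/5).
R2 ← R2 − 4·R1.
R3 ← R3 − 12/5·R1.
R2 ← R2 / (159/20).
R1 ← R1 + 1/16·R2.
R3 ← R3 − 53/20·R2.
R3 reduces to 0 = 0, so the extra equation is consistent.
Reading off the reduced rows gives x1 = 1, x2 = 0.

x1 = 1, x2 = 0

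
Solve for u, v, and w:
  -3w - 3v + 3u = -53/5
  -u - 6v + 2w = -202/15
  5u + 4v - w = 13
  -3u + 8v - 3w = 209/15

u = 4/5, v = 8/3, w = 5/3

Row-reduce the augmented matrix:
R1 ← R1 / (3).
R2 ← R2 + 1·R1.
R3 ← R3 − 5·R1.
R4 ← R4 + 3·R1.
R2 ← R2 / (-7).
R1 ← R1 + 1·R2.
R3 ← R3 − 9·R2.
R4 ← R4 − 5·R2.
R3 ← R3 / (37/7).
R1 ← R1 + 8/7·R3.
R2 ← R2 + 1/7·R3.
R4 ← R4 + 37/7·R3.
R4 reduces to 0 = 0, so the extra equation is consistent.
Reading off the reduced rows gives u = 4/5, v = 8/3, w = 5/3.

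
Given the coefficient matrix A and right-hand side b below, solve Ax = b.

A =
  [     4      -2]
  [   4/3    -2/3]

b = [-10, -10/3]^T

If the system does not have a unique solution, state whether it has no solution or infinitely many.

infinitely many solutions

Row-reduce:
R1 ← R1 / (4).
R2 ← R2 − 4/3·R1.
Rank is 1 with 2 unknowns, leaving x_2 free.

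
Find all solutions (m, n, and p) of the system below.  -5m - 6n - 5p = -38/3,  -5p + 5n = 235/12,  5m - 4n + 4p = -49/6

m = 3/2, n = 9/4, p = -5/3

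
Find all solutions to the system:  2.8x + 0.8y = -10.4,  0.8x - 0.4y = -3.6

Row-reduce the augmented matrix:
R1 ← R1 / (14/5).
R2 ← R2 − 4/5·R1.
R2 ← R2 / (-22/35).
R1 ← R1 − 2/7·R2.
Reading off the reduced rows gives x = -4, y = 1.

x = -4, y = 1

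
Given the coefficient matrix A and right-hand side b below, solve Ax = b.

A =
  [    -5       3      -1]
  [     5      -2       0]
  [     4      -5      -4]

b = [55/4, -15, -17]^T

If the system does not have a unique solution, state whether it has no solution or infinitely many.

x_1 = -3, x_2 = 0, x_3 = 5/4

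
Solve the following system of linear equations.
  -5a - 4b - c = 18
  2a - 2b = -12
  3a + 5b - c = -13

a = -5, b = 1, c = 3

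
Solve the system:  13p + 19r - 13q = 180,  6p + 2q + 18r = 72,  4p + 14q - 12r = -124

Row-reduce the augmented matrix:
R1 ← R1 / (13).
R2 ← R2 − 6·R1.
R3 ← R3 − 4·R1.
R2 ← R2 / (8).
R1 ← R1 + 1·R2.
R3 ← R3 − 18·R2.
R3 ← R3 / (-502/13).
R1 ← R1 − 34/13·R3.
R2 ← R2 − 15/13·R3.
Reading off the reduced rows gives p = 2, q = -6, r = 4.

p = 2, q = -6, r = 4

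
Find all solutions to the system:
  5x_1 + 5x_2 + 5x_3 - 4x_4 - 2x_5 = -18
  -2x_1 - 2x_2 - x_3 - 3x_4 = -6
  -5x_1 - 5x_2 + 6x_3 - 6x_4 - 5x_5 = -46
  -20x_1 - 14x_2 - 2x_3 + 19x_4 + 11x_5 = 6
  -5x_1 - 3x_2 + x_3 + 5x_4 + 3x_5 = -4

Row-reduce:
R1 ← R1 / (5).
R2 ← R2 + 2·R1.
R3 ← R3 + 5·R1.
R4 ← R4 + 20·R1.
R5 ← R5 + 5·R1.
Swap R2 and R4.
R2 ← R2 / (6).
R1 ← R1 − 1·R2.
R5 ← R5 − 2·R2.
R3 ← R3 / (11).
R1 ← R1 + 2·R3.
R2 ← R2 − 3·R3.
R4 ← R4 − 1·R3.
R4 ← R4 / (-203/55).
R1 ← R1 + 343/110·R4.
R2 ← R2 − 71/22·R4.
R3 ← R3 + 10/11·R4.
Rank is 4 with 5 unknowns, leaving x_5 free.

infinitely many solutions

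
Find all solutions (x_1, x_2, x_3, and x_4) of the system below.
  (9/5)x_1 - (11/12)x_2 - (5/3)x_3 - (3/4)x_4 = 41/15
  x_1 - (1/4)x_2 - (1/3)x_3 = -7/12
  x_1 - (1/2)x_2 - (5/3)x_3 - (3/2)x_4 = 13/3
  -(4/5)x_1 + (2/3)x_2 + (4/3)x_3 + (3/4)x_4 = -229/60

no solution

Row-reduce:
R1 ← R1 / (9/5).
R2 ← R2 − 1·R1.
R3 ← R3 − 1·R1.
R4 ← R4 + 4/5·R1.
R2 ← R2 / (7/27).
R1 ← R1 + 55/108·R2.
R3 ← R3 − 1/108·R2.
R4 ← R4 − 7/27·R2.
R3 ← R3 / (-16/21).
R1 ← R1 − 5/21·R3.
R2 ← R2 − 16/7·R3.
Row 4 reduces to 0 = -1/2, a contradiction. The system is inconsistent.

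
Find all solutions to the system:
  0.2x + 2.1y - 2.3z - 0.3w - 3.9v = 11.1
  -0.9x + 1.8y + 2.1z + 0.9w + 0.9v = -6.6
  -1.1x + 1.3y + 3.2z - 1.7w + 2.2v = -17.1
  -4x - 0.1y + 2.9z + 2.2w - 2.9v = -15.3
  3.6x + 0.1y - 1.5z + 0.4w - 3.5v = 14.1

x = 2, y = 1, z = -4, w = 2, v = 0

Row-reduce the augmented matrix:
R1 ← R1 / (1/5).
R2 ← R2 + 9/10·R1.
R3 ← R3 + 11/10·R1.
R4 ← R4 + 4·R1.
R5 ← R5 − 18/5·R1.
R2 ← R2 / (45/4).
R1 ← R1 − 21/2·R2.
R3 ← R3 − 257/20·R2.
R4 ← R4 − 419/10·R2.
R5 ← R5 + 377/10·R2.
R3 ← R3 / (-2/75).
R1 ← R1 + 19/5·R3.
R2 ← R2 + 11/15·R3.
R4 ← R4 + 928/75·R3.
R5 ← R5 − 919/75·R3.
R4 ← R4 / (65689/50).
R1 ← R1 − 8061/20·R4.
R2 ← R2 − 1559/20·R4.
R3 ← R3 − 2127/20·R4.
R5 ← R5 + 25977/20·R4.
R5 ← R5 / (-522141/65689).
R1 ← R1 − 122814/65689·R5.
R2 ← R2 + 24066/65689·R5.
R3 ← R3 − 99513/65689·R5.
R4 ← R4 − 4438/65689·R5.
Reading off the reduced rows gives x = 2, y = 1, z = -4, w = 2, v = 0.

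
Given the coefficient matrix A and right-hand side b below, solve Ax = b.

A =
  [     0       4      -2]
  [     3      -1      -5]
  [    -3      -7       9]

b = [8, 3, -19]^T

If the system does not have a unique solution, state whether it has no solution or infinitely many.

infinitely many solutions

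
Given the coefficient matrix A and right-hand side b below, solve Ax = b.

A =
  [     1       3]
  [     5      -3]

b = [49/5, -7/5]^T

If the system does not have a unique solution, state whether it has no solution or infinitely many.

Row-reduce the augmented matrix:
R2 ← R2 − 5·R1.
R2 ← R2 / (-18).
R1 ← R1 − 3·R2.
Reading off the reduced rows gives x_1 = 7/5, x_2 = 14/5.

x_1 = 7/5, x_2 = 14/5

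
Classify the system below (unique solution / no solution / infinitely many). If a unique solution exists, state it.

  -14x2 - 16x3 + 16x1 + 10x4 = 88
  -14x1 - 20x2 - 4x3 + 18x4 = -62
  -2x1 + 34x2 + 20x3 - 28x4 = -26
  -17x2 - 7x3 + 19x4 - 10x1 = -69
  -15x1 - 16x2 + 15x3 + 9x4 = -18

Row-reduce the augmented matrix:
R1 ← R1 / (16).
R2 ← R2 + 14·R1.
R3 ← R3 + 2·R1.
R4 ← R4 + 10·R1.
R5 ← R5 + 15·R1.
R2 ← R2 / (-129/4).
R1 ← R1 + 7/8·R2.
R3 ← R3 − 129/4·R2.
R4 ← R4 + 103/4·R2.
R5 ← R5 + 233/8·R2.
Swap R3 and R4.
R3 ← R3 / (-113/43).
R1 ← R1 + 22/43·R3.
R2 ← R2 − 24/43·R3.
R5 ← R5 − 699/43·R3.
Swap R4 and R5.
R4 ← R4 / (6200/339).
R1 ← R1 + 97/113·R4.
R2 ← R2 + 1/339·R4.
R3 ← R3 + 502/339·R4.
R5 reduces to 0 = 0, so the extra equation is consistent.
Reading off the reduced rows gives x1 = 5, x2 = -6, x3 = 1, x4 = -6.

x1 = 5, x2 = -6, x3 = 1, x4 = -6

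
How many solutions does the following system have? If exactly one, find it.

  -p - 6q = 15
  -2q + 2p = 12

p = 3, q = -3

Row-reduce the augmented matrix:
R1 ← R1 / (-1).
R2 ← R2 − 2·R1.
R2 ← R2 / (-14).
R1 ← R1 − 6·R2.
Reading off the reduced rows gives p = 3, q = -3.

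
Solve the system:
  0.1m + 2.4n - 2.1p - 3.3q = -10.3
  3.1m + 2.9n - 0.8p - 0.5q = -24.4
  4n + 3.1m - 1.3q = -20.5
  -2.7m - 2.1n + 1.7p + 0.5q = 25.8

m = -4, n = -3, p = 6, q = -3

Row-reduce the augmented matrix:
R1 ← R1 / (1/10).
R2 ← R2 − 31/10·R1.
R3 ← R3 − 31/10·R1.
R4 ← R4 + 27/10·R1.
R2 ← R2 / (-143/2).
R1 ← R1 − 24·R2.
R3 ← R3 + 352/5·R2.
R4 ← R4 − 627/10·R2.
R3 ← R3 / (1163/650).
R1 ← R1 − 417/715·R3.
R2 ← R2 + 643/715·R3.
R4 ← R4 − 901/650·R3.
R4 ← R4 / (449/5815).
R1 ← R1 − 1071/1163·R4.
R2 ← R2 + 1208/1163·R4.
R3 ← R3 − 498/1163·R4.
Reading off the reduced rows gives m = -4, n = -3, p = 6, q = -3.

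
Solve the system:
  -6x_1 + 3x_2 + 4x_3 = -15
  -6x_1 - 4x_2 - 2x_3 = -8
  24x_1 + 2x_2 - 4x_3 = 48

no solution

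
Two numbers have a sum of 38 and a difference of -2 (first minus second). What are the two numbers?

first number: 18, second number: 20

Let x = first number, y = second number.
  x + y = 38
  x - y = -2
From equation 1: x = 38 − y.
Substitute into equation 2 and solve: y = 20.
Then x = 18.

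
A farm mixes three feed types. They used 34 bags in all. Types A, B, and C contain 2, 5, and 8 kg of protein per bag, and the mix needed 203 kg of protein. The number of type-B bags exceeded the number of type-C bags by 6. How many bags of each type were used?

type-A bags: 2, type-B bags: 19, type-C bags: 13

Let a = type-A bags, b = type-B bags, c = type-C bags.
  a + b + c = 34
  2a + 5b + 8c = 203
  b - c = 6
Row-reduce the augmented matrix:
R2 ← R2 − 2·R1.
R2 ← R2 / (3).
R1 ← R1 − 1·R2.
R3 ← R3 − 1·R2.
R3 ← R3 / (-3).
R1 ← R1 + 1·R3.
R2 ← R2 − 2·R3.
Reading off the reduced rows gives a = 2, b = 19, c = 13.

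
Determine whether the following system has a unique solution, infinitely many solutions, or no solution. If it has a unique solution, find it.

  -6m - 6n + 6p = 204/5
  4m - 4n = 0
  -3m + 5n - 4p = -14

m = -11/5, n = -11/5, p = 12/5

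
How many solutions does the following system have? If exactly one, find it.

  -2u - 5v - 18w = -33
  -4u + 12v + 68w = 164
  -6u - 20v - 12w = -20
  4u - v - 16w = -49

u = -4, v = 1, w = 2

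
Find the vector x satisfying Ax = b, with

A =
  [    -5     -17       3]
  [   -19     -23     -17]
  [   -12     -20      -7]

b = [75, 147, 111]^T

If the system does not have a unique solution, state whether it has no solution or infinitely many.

infinitely many solutions

Row-reduce:
R1 ← R1 / (-5).
R2 ← R2 + 19·R1.
R3 ← R3 + 12·R1.
R2 ← R2 / (208/5).
R1 ← R1 − 17/5·R2.
R3 ← R3 − 104/5·R2.
Rank is 2 with 3 unknowns, leaving x_3 free.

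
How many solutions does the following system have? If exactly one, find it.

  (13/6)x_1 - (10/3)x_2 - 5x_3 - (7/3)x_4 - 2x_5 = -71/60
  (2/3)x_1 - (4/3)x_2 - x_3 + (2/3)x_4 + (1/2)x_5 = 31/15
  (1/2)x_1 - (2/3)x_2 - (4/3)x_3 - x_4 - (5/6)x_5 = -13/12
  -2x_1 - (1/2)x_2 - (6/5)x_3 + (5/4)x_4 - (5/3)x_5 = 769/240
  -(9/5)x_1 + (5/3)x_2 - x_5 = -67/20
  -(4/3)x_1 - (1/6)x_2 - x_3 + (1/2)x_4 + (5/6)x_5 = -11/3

x_1 = 1, x_2 = -9/4, x_3 = 2, x_4 = 9/4, x_5 = -11/5

Row-reduce the augmented matrix:
R1 ← R1 / (13/6).
R2 ← R2 − 2/3·R1.
R3 ← R3 − 1/2·R1.
R4 ← R4 + 2·R1.
R5 ← R5 + 9/5·R1.
R6 ← R6 + 4/3·R1.
R2 ← R2 / (-4/13).
R1 ← R1 + 20/13·R2.
R3 ← R3 − 4/39·R2.
R4 ← R4 + 93/26·R2.
R5 ← R5 + 43/39·R2.
R6 ← R6 + 173/78·R2.
Swap R3 and R4.
R3 ← R3 / (-483/40).
R1 ← R1 + 5·R3.
R2 ← R2 + 7/4·R3.
R5 ← R5 + 73/12·R3.
R6 ← R6 + 191/24·R3.
Swap R4 and R5.
R4 ← R4 / (24119/14490).
R1 ← R1 + 464/483·R4.
R2 ← R2 + 281/138·R4.
R3 ← R3 − 680/483·R4.
R6 ← R6 − 1667/5796·R4.
Swap R5 and R6.
R5 ← R5 / (464419/217071).
R1 ← R1 − 92065/72357·R5.
R2 ← R2 − 18672/24119·R5.
R3 ← R3 + 1235/48238·R5.
R4 ← R4 − 71456/72357·R5.
R6 reduces to 0 = 0, so the extra equation is consistent.
Reading off the reduced rows gives x_1 = 1, x_2 = -9/4, x_3 = 2, x_4 = 9/4, x_5 = -11/5.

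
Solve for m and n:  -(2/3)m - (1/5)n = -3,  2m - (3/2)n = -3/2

Row-reduce the augmented matrix:
R1 ← R1 / (-2/3).
R2 ← R2 − 2·R1.
R2 ← R2 / (-21/10).
R1 ← R1 − 3/10·R2.
Reading off the reduced rows gives m = 3, n = 5.

m = 3, n = 5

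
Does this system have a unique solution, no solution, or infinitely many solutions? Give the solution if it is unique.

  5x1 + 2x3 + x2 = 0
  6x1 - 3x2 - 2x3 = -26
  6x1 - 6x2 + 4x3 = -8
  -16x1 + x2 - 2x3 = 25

Row-reduce:
R1 ← R1 / (5).
R2 ← R2 − 6·R1.
R3 ← R3 − 6·R1.
R4 ← R4 + 16·R1.
R2 ← R2 / (-21/5).
R1 ← R1 − 1/5·R2.
R3 ← R3 + 36/5·R2.
R4 ← R4 − 21/5·R2.
R3 ← R3 / (64/7).
R1 ← R1 − 4/21·R3.
R2 ← R2 − 22/21·R3.
Row 4 reduces to 0 = -1, a contradiction. The system is inconsistent.

no solution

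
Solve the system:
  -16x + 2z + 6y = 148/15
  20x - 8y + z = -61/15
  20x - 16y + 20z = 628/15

x = -2/5, y = -1/5, z = 7/3

Row-reduce the augmented matrix:
R1 ← R1 / (-16).
R2 ← R2 − 20·R1.
R3 ← R3 − 20·R1.
R2 ← R2 / (-1/2).
R1 ← R1 + 3/8·R2.
R3 ← R3 + 17/2·R2.
R3 ← R3 / (-37).
R1 ← R1 + 11/4·R3.
R2 ← R2 + 7·R3.
Reading off the reduced rows gives x = -2/5, y = -1/5, z = 7/3.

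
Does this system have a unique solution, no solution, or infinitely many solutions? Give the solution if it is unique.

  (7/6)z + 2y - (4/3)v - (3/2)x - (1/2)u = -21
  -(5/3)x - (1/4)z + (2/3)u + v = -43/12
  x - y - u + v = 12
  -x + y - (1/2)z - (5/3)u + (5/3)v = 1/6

Row-reduce:
R1 ← R1 / (-3/2).
R2 ← R2 + 5/3·R1.
R3 ← R3 − 1·R1.
R4 ← R4 + 1·R1.
R2 ← R2 / (-20/9).
R1 ← R1 + 4/3·R2.
R3 ← R3 − 1/3·R2.
R4 ← R4 + 1/3·R2.
R3 ← R3 / (131/240).
R1 ← R1 − 3/20·R3.
R2 ← R2 − 167/240·R3.
R4 ← R4 + 251/240·R3.
R4 ← R4 / (-1462/393).
R1 ← R1 + 11/131·R4.
R2 ← R2 − 120/131·R4.
R3 ← R3 + 276/131·R4.
Rank is 4 with 5 unknowns, leaving v free.

infinitely many solutions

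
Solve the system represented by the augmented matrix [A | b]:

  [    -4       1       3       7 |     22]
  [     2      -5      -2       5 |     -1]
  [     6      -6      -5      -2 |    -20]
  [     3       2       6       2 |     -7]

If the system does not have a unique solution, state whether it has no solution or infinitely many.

no solution

Row-reduce:
R1 ← R1 / (-4).
R2 ← R2 − 2·R1.
R3 ← R3 − 6·R1.
R4 ← R4 − 3·R1.
R2 ← R2 / (-9/2).
R1 ← R1 + 1/4·R2.
R3 ← R3 + 9/2·R2.
R4 ← R4 − 11/4·R2.
Swap R3 and R4.
R3 ← R3 / (143/18).
R1 ← R1 + 13/18·R3.
R2 ← R2 − 1/9·R3.
Row 4 reduces to 0 = 3, a contradiction. The system is inconsistent.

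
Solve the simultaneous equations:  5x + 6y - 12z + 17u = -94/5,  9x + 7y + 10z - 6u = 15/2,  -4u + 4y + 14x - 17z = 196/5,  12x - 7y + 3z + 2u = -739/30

x = -1/3, y = 3/2, z = -8/5, u = -8/3

Row-reduce the augmented matrix:
R1 ← R1 / (5).
R2 ← R2 − 9·R1.
R3 ← R3 − 14·R1.
R4 ← R4 − 12·R1.
R2 ← R2 / (-19/5).
R1 ← R1 − 6/5·R2.
R3 ← R3 + 64/5·R2.
R4 ← R4 + 107/5·R2.
R3 ← R3 / (-1707/19).
R1 ← R1 − 144/19·R3.
R2 ← R2 + 158/19·R3.
R4 ← R4 + 2777/19·R3.
R4 ← R4 / (28847/569).
R1 ← R1 + 1201/569·R4.
R2 ← R2 − 1705/569·R4.
R3 ← R3 + 454/569·R4.
Reading off the reduced rows gives x = -1/3, y = 3/2, z = -8/5, u = -8/3.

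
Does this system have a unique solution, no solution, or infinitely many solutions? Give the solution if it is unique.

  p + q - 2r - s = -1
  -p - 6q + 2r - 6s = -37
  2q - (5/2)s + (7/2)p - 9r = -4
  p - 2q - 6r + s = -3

no solution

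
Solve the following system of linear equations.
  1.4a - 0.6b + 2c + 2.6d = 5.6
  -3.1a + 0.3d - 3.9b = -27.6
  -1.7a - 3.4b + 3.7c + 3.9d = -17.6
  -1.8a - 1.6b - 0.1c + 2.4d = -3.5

a = 3, b = 5, c = -3, d = 4

Row-reduce the augmented matrix:
R1 ← R1 / (7/5).
R2 ← R2 + 31/10·R1.
R3 ← R3 + 17/10·R1.
R4 ← R4 + 9/5·R1.
R2 ← R2 / (-183/35).
R1 ← R1 + 3/7·R2.
R3 ← R3 + 289/70·R2.
R4 ← R4 + 83/35·R2.
R3 ← R3 / (2408/915).
R1 ← R1 − 65/61·R3.
R2 ← R2 + 155/183·R3.
R4 ← R4 − 847/1830·R3.
R4 ← R4 / (8929/3440).
R1 ← R1 − 1059/2408·R4.
R2 ← R2 + 1027/2408·R4.
R3 ← R3 − 2081/2408·R4.
Reading off the reduced rows gives a = 3, b = 5, c = -3, d = 4.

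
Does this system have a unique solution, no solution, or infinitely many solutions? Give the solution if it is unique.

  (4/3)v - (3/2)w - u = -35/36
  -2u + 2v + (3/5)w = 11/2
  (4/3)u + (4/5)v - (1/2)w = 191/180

u = 1/3, v = 7/3, w = 5/2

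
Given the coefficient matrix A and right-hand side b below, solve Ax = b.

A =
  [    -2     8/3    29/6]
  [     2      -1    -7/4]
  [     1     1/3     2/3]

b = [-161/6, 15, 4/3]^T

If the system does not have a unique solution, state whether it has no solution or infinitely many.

no solution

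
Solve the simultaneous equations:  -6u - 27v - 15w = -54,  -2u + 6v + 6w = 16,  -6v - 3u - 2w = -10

infinitely many solutions

Row-reduce:
R1 ← R1 / (-6).
R2 ← R2 + 2·R1.
R3 ← R3 + 3·R1.
R2 ← R2 / (15).
R1 ← R1 − 9/2·R2.
R3 ← R3 − 15/2·R2.
Rank is 2 with 3 unknowns, leaving w free.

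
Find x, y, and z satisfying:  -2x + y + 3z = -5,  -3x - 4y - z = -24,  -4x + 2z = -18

x = 5, y = 2, z = 1

Row-reduce the augmented matrix:
R1 ← R1 / (-2).
R2 ← R2 + 3·R1.
R3 ← R3 + 4·R1.
R2 ← R2 / (-11/2).
R1 ← R1 + 1/2·R2.
R3 ← R3 + 2·R2.
R3 ← R3 / (-2).
R1 ← R1 + 1·R3.
R2 ← R2 − 1·R3.
Reading off the reduced rows gives x = 5, y = 2, z = 1.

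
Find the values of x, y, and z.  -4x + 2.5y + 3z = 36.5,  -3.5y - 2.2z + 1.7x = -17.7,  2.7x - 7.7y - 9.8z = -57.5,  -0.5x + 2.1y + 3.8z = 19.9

Row-reduce the augmented matrix:
R1 ← R1 / (-4).
R2 ← R2 − 17/10·R1.
R3 ← R3 − 27/10·R1.
R4 ← R4 + 1/2·R1.
R2 ← R2 / (-39/16).
R1 ← R1 + 5/8·R2.
R3 ← R3 + 481/80·R2.
R4 ← R4 − 143/80·R2.
R3 ← R3 / (-412/75).
R1 ← R1 + 20/39·R3.
R2 ← R2 − 74/195·R3.
R4 ← R4 − 206/75·R3.
R4 reduces to 0 = 0, so the extra equation is consistent.
Reading off the reduced rows gives x = -6, y = -1, z = 5.

x = -6, y = -1, z = 5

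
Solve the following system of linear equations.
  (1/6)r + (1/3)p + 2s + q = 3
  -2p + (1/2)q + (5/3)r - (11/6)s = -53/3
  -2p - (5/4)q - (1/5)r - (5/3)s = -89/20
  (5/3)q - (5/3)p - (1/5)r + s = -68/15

Row-reduce the augmented matrix:
R1 ← R1 / (1/3).
R2 ← R2 + 2·R1.
R3 ← R3 + 2·R1.
R4 ← R4 + 5/3·R1.
R2 ← R2 / (13/2).
R1 ← R1 − 3·R2.
R3 ← R3 − 19/4·R2.
R4 ← R4 − 20/3·R2.
R3 ← R3 / (-224/195).
R1 ← R1 + 19/26·R3.
R2 ← R2 − 16/39·R3.
R4 ← R4 + 2459/1170·R3.
R4 ← R4 / (-76451/16128).
R1 ← R1 + 967/1792·R4.
R2 ← R2 − 437/168·R4.
R3 ← R3 + 2265/896·R4.
Reading off the reduced rows gives p = 2, q = -3, r = -4, s = 3.

p = 2, q = -3, r = -4, s = 3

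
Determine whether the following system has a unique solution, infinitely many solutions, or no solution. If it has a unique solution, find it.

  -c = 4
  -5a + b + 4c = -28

infinitely many solutions

Row-reduce:
Swap R1 and R2.
R1 ← R1 / (-5).
R2 ← R2 / (-1).
R1 ← R1 + 4/5·R2.
Rank is 2 with 3 unknowns, leaving b free.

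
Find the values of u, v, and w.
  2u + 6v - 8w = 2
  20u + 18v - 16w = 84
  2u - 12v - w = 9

Row-reduce the augmented matrix:
R1 ← R1 / (2).
R2 ← R2 − 20·R1.
R3 ← R3 − 2·R1.
R2 ← R2 / (-42).
R1 ← R1 − 3·R2.
R3 ← R3 + 18·R2.
R3 ← R3 / (-143/7).
R1 ← R1 − 4/7·R3.
R2 ← R2 + 32/21·R3.
Reading off the reduced rows gives u = 5, v = 0, w = 1.

u = 5, v = 0, w = 1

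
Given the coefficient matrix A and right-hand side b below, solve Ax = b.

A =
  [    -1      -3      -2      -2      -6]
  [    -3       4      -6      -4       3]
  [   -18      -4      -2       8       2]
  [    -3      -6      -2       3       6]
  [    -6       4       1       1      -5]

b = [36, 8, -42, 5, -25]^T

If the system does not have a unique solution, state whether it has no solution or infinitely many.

no solution

Row-reduce:
R1 ← R1 / (-1).
R2 ← R2 + 3·R1.
R3 ← R3 + 18·R1.
R4 ← R4 + 3·R1.
R5 ← R5 + 6·R1.
R2 ← R2 / (13).
R1 ← R1 − 3·R2.
R3 ← R3 − 50·R2.
R4 ← R4 − 3·R2.
R5 ← R5 − 22·R2.
R3 ← R3 / (34).
R1 ← R1 − 2·R3.
R4 ← R4 − 4·R3.
R5 ← R5 − 13·R3.
R4 ← R4 / (943/221).
R1 ← R1 + 132/221·R4.
R2 ← R2 − 2/13·R4.
R3 ← R3 − 236/221·R4.
R5 ← R5 + 943/221·R4.
Row 5 reduces to 0 = 1, a contradiction. The system is inconsistent.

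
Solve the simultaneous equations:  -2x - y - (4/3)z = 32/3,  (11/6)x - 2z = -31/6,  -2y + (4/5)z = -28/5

x = -5, y = 2, z = -2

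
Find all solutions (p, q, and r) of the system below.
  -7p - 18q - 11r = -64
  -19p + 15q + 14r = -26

infinitely many solutions

Row-reduce:
R1 ← R1 / (-7).
R2 ← R2 + 19·R1.
R2 ← R2 / (447/7).
R1 ← R1 − 18/7·R2.
Rank is 2 with 3 unknowns, leaving r free.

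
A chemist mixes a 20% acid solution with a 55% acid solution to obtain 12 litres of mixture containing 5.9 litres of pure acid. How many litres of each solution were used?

Let a = litres of solution A, b = litres of solution B.
  a + b = 12
  (1/5)a + (11/20)b = 59/10
Row-reduce the augmented matrix:
R2 ← R2 − 1/5·R1.
R2 ← R2 / (7/20).
R1 ← R1 − 1·R2.
Reading off the reduced rows gives a = 2, b = 10.

litres of solution A: 2, litres of solution B: 10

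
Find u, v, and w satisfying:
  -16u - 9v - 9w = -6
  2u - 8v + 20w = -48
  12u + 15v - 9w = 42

u = 6, v = -5, w = -5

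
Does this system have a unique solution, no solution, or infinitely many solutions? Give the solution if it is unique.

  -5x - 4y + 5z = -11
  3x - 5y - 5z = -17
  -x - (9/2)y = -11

Row-reduce:
R1 ← R1 / (-5).
R2 ← R2 − 3·R1.
R3 ← R3 + 1·R1.
R2 ← R2 / (-37/5).
R1 ← R1 − 4/5·R2.
R3 ← R3 + 37/10·R2.
Row 3 reduces to 0 = 3, a contradiction. The system is inconsistent.

no solution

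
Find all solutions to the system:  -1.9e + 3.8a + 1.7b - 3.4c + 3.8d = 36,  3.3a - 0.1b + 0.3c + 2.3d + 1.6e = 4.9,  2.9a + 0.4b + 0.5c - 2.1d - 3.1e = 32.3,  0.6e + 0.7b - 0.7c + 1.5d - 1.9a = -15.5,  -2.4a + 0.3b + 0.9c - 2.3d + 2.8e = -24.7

Row-reduce the augmented matrix:
R1 ← R1 / (19/5).
R2 ← R2 − 33/10·R1.
R3 ← R3 − 29/10·R1.
R4 ← R4 + 19/10·R1.
R5 ← R5 + 12/5·R1.
R2 ← R2 / (-599/380).
R1 ← R1 − 17/38·R2.
R3 ← R3 + 341/380·R2.
R4 ← R4 − 31/20·R2.
R5 ← R5 − 261/190·R2.
R3 ← R3 / (3723/2995).
R1 ← R1 − 17/599·R3.
R2 ← R2 + 1236/599·R3.
R4 ← R4 − 2391/2995·R3.
R5 ← R5 − 9507/5990·R3.
R4 ← R4 / (32652/6205).
R1 ← R1 − 179/219·R4.
R2 ← R2 + 8340/1241·R4.
R3 ← R3 + 13270/3723·R4.
R5 ← R5 − 60631/12410·R4.
R5 ← R5 / (681131/163260).
R1 ← R1 + 14149/48978·R5.
R2 ← R2 + 3719/2721·R5.
R3 ← R3 − 15536/24489·R5.
R4 ← R4 − 15803/16326·R5.
Reading off the reduced rows gives a = 6, b = -2, c = -6, d = -3, e = -4.

a = 6, b = -2, c = -6, d = -3, e = -4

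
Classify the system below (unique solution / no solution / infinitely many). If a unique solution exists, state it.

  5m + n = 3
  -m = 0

m = 0, n = 3

Row-reduce the augmented matrix:
R1 ← R1 / (5).
R2 ← R2 + 1·R1.
R2 ← R2 / (1/5).
R1 ← R1 − 1/5·R2.
Reading off the reduced rows gives m = 0, n = 3.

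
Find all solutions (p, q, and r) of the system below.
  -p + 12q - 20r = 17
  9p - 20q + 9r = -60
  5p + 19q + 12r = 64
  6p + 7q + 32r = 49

no solution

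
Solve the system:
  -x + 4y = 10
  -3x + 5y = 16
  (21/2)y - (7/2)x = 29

no solution

Row-reduce:
R1 ← R1 / (-1).
R2 ← R2 + 3·R1.
R3 ← R3 + 7/2·R1.
R2 ← R2 / (-7).
R1 ← R1 + 4·R2.
R3 ← R3 + 7/2·R2.
Row 3 reduces to 0 = 1, a contradiction. The system is inconsistent.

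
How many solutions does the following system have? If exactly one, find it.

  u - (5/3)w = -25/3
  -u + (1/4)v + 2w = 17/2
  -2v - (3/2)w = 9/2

Row-reduce the augmented matrix:
R2 ← R2 + 1·R1.
R2 ← R2 / (1/4).
R3 ← R3 + 2·R2.
R3 ← R3 / (7/6).
R1 ← R1 + 5/3·R3.
R2 ← R2 − 4/3·R3.
Reading off the reduced rows gives u = 0, v = -6, w = 5.

u = 0, v = -6, w = 5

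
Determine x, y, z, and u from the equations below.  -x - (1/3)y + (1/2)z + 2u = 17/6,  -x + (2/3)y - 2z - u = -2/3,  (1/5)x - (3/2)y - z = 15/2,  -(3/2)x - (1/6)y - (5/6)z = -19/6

Row-reduce the augmented matrix:
R1 ← R1 / (-1).
R2 ← R2 + 1·R1.
R3 ← R3 − 1/5·R1.
R4 ← R4 + 3/2·R1.
R1 ← R1 − 1/3·R2.
R3 ← R3 + 47/30·R2.
R4 ← R4 − 1/3·R2.
R3 ← R3 / (-289/60).
R1 ← R1 − 1/3·R3.
R2 ← R2 + 5/2·R3.
R4 ← R4 + 3/4·R3.
R4 ← R4 / (-769/578).
R1 ← R1 + 375/289·R4.
R2 ← R2 + 222/289·R4.
R3 ← R3 − 258/289·R4.
Reading off the reduced rows gives x = 5, y = -1, z = -5, u = 5.

x = 5, y = -1, z = -5, u = 5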